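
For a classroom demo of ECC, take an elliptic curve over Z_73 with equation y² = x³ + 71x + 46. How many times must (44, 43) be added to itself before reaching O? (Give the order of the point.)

2P: tangent at (44, 43): λ = (3·44² + 71)/(2·43) ≡ 39/13. 13⁻¹ ≡ 45 (mod 73) since 13·45 = 585 ≡ 1, so λ ≡ 39·45 ≡ 3.
  x = λ² - 44 - 44 = 9 - 88 ≡ 67; y = λ·(44 - 67) - 43 ≡ 34. → (67, 34)
3P: (67, 34) + (44, 43). λ = (43 - 34)/(44 - 67) ≡ 9/50 mod 73. 50⁻¹ ≡ 19 (mod 73), so λ ≡ 25.
  x = λ² - 67 - 44 = 625 - 111 ≡ 3; y = λ·(67 - 3) - 34 ≡ 33. → (3, 33)
4P: (3, 33) + (44, 43). λ = (43 - 33)/(44 - 3) ≡ 10/41 mod 73. 41⁻¹ ≡ 57 (mod 73) since 41·57 = 2337 ≡ 1, so λ ≡ 59.
  x = λ² - 3 - 44 = 3481 - 47 ≡ 3; y = λ·(3 - 3) - 33 ≡ 40. → (3, 40)
5P: (3, 40) + (44, 43). λ = (43 - 40)/(44 - 3) ≡ 3/41 mod 73. 41⁻¹ ≡ 57 (mod 73), so λ ≡ 25.
  x = λ² - 3 - 44 = 625 - 47 ≡ 67; y = λ·(3 - 67) - 40 ≡ 39. → (67, 39)
6P: (67, 39) + (44, 43). λ = (43 - 39)/(44 - 67) ≡ 4/50 mod 73. 50⁻¹ ≡ 19 (mod 73) since 50·19 = 950 ≡ 1, so λ ≡ 3.
  x = λ² - 67 - 44 = 9 - 111 ≡ 44; y = λ·(67 - 44) - 39 ≡ 30. → (44, 30)
7P: (44, 30) + (44, 43): same x and y₁ ≡ -y₂, so the sum is O.
7P = O, so the order is 7.

7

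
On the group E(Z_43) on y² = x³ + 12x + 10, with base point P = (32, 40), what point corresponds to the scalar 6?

(4, 6)

Double-and-add on 6 = (110)₂. Start with P = (32, 40) for the leading 1-bit.
double: tangent at (32, 40): λ = (3·32² + 12)/(2·40) ≡ 31/37. 37⁻¹ ≡ 7 (mod 43) since 37·7 = 259 ≡ 1, so λ ≡ 31·7 ≡ 2.
  x = λ² - 32 - 32 = 4 - 64 ≡ 26; y = λ·(32 - 26) - 40 ≡ 15. → (26, 15)
add P: (26, 15) + (32, 40). λ = (40 - 15)/(32 - 26) ≡ 25/6 mod 43. 6⁻¹ ≡ 36 (mod 43) since 6·36 = 216 ≡ 1, so λ ≡ 40.
  x = λ² - 26 - 32 = 1600 - 58 ≡ 37; y = λ·(26 - 37) - 15 ≡ 18. → (37, 18)
double: tangent at (37, 18): λ = (3·37² + 12)/(2·18) ≡ 34/36. 36⁻¹ ≡ 6 (mod 43), so λ ≡ 34·6 ≡ 32.
  x = λ² - 37 - 37 = 1024 - 74 ≡ 4; y = λ·(37 - 4) - 18 ≡ 6. → (4, 6)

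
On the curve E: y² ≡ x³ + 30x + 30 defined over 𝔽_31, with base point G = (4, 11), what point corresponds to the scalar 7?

Double-and-add on 7 = (111)₂. Start with G = (4, 11) for the leading 1-bit.
double: tangent at (4, 11): λ = (3·4² + 30)/(2·11) ≡ 16/22. 22⁻¹ ≡ 24 (mod 31) since 22·24 = 528 ≡ 1, so λ ≡ 16·24 ≡ 12.
  x = λ² - 4 - 4 = 144 - 8 ≡ 12; y = λ·(4 - 12) - 11 ≡ 17. → (12, 17)
add G: (12, 17) + (4, 11). λ = (11 - 17)/(4 - 12) ≡ 25/23 mod 31. 23⁻¹ ≡ 27 (mod 31) since 23·27 = 621 ≡ 1, so λ ≡ 24.
  x = λ² - 12 - 4 = 576 - 16 ≡ 2; y = λ·(12 - 2) - 17 ≡ 6. → (2, 6)
double: tangent at (2, 6): λ = (3·2² + 30)/(2·6) ≡ 11/12. 12⁻¹ ≡ 13 (mod 31) since 12·13 = 156 ≡ 1, so λ ≡ 11·13 ≡ 19.
  x = λ² - 2 - 2 = 361 - 4 ≡ 16; y = λ·(2 - 16) - 6 ≡ 7. → (16, 7)
add G: (16, 7) + (4, 11). λ = (11 - 7)/(4 - 16) ≡ 4/19 mod 31. 19⁻¹ ≡ 18 (mod 31) since 19·18 = 342 ≡ 1, so λ ≡ 10.
  x = λ² - 16 - 4 = 100 - 20 ≡ 18; y = λ·(16 - 18) - 7 ≡ 4. → (18, 4)

(18, 4)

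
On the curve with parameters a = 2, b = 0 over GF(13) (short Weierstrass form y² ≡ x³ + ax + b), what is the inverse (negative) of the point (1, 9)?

-(1, 9) = (1, -9 mod 13) = (1, 4).

(1, 4)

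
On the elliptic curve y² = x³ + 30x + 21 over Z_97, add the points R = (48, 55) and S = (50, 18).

(48, 55) + (50, 18). λ = (18 - 55)/(50 - 48) ≡ 60/2 mod 97. 2⁻¹ ≡ 49 (mod 97) since 2·49 = 98 ≡ 1, so λ ≡ 30.
  x = λ² - 48 - 50 = 900 - 98 ≡ 26; y = λ·(48 - 26) - 55 ≡ 23. → (26, 23)

(26, 23)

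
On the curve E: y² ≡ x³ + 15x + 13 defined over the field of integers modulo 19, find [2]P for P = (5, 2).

tangent at (5, 2): λ = (3·5² + 15)/(2·2) ≡ 14/4. 4⁻¹ ≡ 5 (mod 19), so λ ≡ 14·5 ≡ 13.
  x = λ² - 5 - 5 = 169 - 10 ≡ 7; y = λ·(5 - 7) - 2 ≡ 10. → (7, 10)

(7, 10)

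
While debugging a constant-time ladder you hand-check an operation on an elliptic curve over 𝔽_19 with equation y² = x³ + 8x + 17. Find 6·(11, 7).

(0, 6)

Write Q = (11, 7).
Double-and-add on 6 = (110)₂. Start with Q = (11, 7) for the leading 1-bit.
double: tangent at (11, 7): λ = (3·11² + 8)/(2·7) ≡ 10/14. 14⁻¹ ≡ 15 (mod 19) since 14·15 = 210 ≡ 1, so λ ≡ 10·15 ≡ 17.
  x = λ² - 11 - 11 = 289 - 22 ≡ 1; y = λ·(11 - 1) - 7 ≡ 11. → (1, 11)
add Q: (1, 11) + (11, 7). λ = (7 - 11)/(11 - 1) ≡ 15/10 mod 19. 10⁻¹ ≡ 2 (mod 19), so λ ≡ 11.
  x = λ² - 1 - 11 = 121 - 12 ≡ 14; y = λ·(1 - 14) - 11 ≡ 17. → (14, 17)
double: tangent at (14, 17): λ = (3·14² + 8)/(2·17) ≡ 7/15. 15⁻¹ ≡ 14 (mod 19), so λ ≡ 7·14 ≡ 3.
  x = λ² - 14 - 14 = 9 - 28 ≡ 0; y = λ·(14 - 0) - 17 ≡ 6. → (0, 6)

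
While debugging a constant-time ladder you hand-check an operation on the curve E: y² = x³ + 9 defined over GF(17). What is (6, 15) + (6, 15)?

tangent at (6, 15): λ = (3·6² + 0)/(2·15) ≡ 6/13. 13⁻¹ ≡ 4 (mod 17) since 13·4 = 52 ≡ 1, so λ ≡ 6·4 ≡ 7.
  x = λ² - 6 - 6 = 49 - 12 ≡ 3; y = λ·(6 - 3) - 15 ≡ 6. → (3, 6)

(3, 6)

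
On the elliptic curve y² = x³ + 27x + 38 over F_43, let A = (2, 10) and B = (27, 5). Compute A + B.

(2, 10) + (27, 5). λ = (5 - 10)/(27 - 2) ≡ 38/25 mod 43. 25⁻¹ ≡ 31 (mod 43) since 25·31 = 775 ≡ 1, so λ ≡ 17.
  x = λ² - 2 - 27 = 289 - 29 ≡ 2; y = λ·(2 - 2) - 10 ≡ 33. → (2, 33)

(2, 33)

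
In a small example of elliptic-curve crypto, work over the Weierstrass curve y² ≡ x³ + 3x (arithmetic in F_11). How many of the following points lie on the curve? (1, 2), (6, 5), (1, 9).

(1, 2): 2² ≡ 4, rhs ≡ 4 → on.
(6, 5): 5² ≡ 3, rhs ≡ 3 → on.
(1, 9): 9² ≡ 4, rhs ≡ 4 → on.

3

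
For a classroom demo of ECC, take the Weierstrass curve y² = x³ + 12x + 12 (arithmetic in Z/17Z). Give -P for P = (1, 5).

(1, 12)

-(1, 5) = (1, -5 mod 17) = (1, 12).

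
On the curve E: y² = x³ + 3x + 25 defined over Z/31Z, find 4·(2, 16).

(20, 5)

Write Q = (2, 16).
Repeated addition: build up to 4Q.
2Q: tangent at (2, 16): λ = (3·2² + 3)/(2·16) ≡ 15/1. 1⁻¹ ≡ 1 (mod 31), so λ ≡ 15·1 ≡ 15.
  x = λ² - 2 - 2 = 225 - 4 ≡ 4; y = λ·(2 - 4) - 16 ≡ 16. → (4, 16)
3Q: (4, 16) + (2, 16). λ = (16 - 16)/(2 - 4) ≡ 0/29 mod 31. 29⁻¹ ≡ 15 (mod 31) since 29·15 = 435 ≡ 1, so λ ≡ 0.
  x = λ² - 4 - 2 = 0 - 6 ≡ 25; y = λ·(4 - 25) - 16 ≡ 15. → (25, 15)
4Q: (25, 15) + (2, 16). λ = (16 - 15)/(2 - 25) ≡ 1/8 mod 31. 8⁻¹ ≡ 4 (mod 31), so λ ≡ 4.
  x = λ² - 25 - 2 = 16 - 27 ≡ 20; y = λ·(25 - 20) - 15 ≡ 5. → (20, 5)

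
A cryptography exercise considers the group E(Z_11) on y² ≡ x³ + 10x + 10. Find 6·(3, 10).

Write Q = (3, 10).
Double-and-add on 6 = (110)₂. Start with Q = (3, 10) for the leading 1-bit.
double: tangent at (3, 10): λ = (3·3² + 10)/(2·10) ≡ 4/9. 9⁻¹ ≡ 5 (mod 11), so λ ≡ 4·5 ≡ 9.
  x = λ² - 3 - 3 = 81 - 6 ≡ 9; y = λ·(3 - 9) - 10 ≡ 2. → (9, 2)
add Q: (9, 2) + (3, 10). λ = (10 - 2)/(3 - 9) ≡ 8/5 mod 11. 5⁻¹ ≡ 9 (mod 11), so λ ≡ 6.
  x = λ² - 9 - 3 = 36 - 12 ≡ 2; y = λ·(9 - 2) - 2 ≡ 7. → (2, 7)
double: tangent at (2, 7): λ = (3·2² + 10)/(2·7) ≡ 0/3. 3⁻¹ ≡ 4 (mod 11), so λ ≡ 0·4 ≡ 0.
  x = λ² - 2 - 2 = 0 - 4 ≡ 7; y = λ·(2 - 7) - 7 ≡ 4. → (7, 4)

(7, 4)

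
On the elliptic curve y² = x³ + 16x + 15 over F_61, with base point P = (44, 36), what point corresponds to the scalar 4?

Repeated addition: build up to 4P.
2P: tangent at (44, 36): λ = (3·44² + 16)/(2·36) ≡ 29/11. 11⁻¹ ≡ 50 (mod 61), so λ ≡ 29·50 ≡ 47.
  x = λ² - 44 - 44 = 2209 - 88 ≡ 47; y = λ·(44 - 47) - 36 ≡ 6. → (47, 6)
3P: (47, 6) + (44, 36). λ = (36 - 6)/(44 - 47) ≡ 30/58 mod 61. 58⁻¹ ≡ 20 (mod 61) since 58·20 = 1160 ≡ 1, so λ ≡ 51.
  x = λ² - 47 - 44 = 2601 - 91 ≡ 9; y = λ·(47 - 9) - 6 ≡ 41. → (9, 41)
4P: (9, 41) + (44, 36). λ = (36 - 41)/(44 - 9) ≡ 56/35 mod 61. 35⁻¹ ≡ 7 (mod 61), so λ ≡ 26.
  x = λ² - 9 - 44 = 676 - 53 ≡ 13; y = λ·(9 - 13) - 41 ≡ 38. → (13, 38)

(13, 38)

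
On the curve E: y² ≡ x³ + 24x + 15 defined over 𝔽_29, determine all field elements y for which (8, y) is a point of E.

x³ + 24x + 15 = 719 ≡ 23 (mod 29).
Square roots of 23 mod 29: 9 and 20 (since 9² = 81 ≡ 23).

9, 20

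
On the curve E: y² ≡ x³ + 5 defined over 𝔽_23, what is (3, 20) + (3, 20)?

(20, 22)

tangent at (3, 20): λ = (3·3² + 0)/(2·20) ≡ 4/17. 17⁻¹ ≡ 19 (mod 23), so λ ≡ 4·19 ≡ 7.
  x = λ² - 3 - 3 = 49 - 6 ≡ 20; y = λ·(3 - 20) - 20 ≡ 22. → (20, 22)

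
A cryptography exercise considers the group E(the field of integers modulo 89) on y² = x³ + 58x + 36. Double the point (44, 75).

(81, 67)

tangent at (44, 75): λ = (3·44² + 58)/(2·75) ≡ 81/61. 61⁻¹ ≡ 54 (mod 89) since 61·54 = 3294 ≡ 1, so λ ≡ 81·54 ≡ 13.
  x = λ² - 44 - 44 = 169 - 88 ≡ 81; y = λ·(44 - 81) - 75 ≡ 67. → (81, 67)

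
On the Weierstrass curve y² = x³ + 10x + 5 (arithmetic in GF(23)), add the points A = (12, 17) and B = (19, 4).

(12, 17) + (19, 4). λ = (4 - 17)/(19 - 12) ≡ 10/7 mod 23. 7⁻¹ ≡ 10 (mod 23), so λ ≡ 8.
  x = λ² - 12 - 19 = 64 - 31 ≡ 10; y = λ·(12 - 10) - 17 ≡ 22. → (10, 22)

(10, 22)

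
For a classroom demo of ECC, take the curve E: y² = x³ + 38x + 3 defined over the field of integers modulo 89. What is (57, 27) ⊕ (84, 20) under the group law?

(57, 27) + (84, 20). λ = (20 - 27)/(84 - 57) ≡ 82/27 mod 89. 27⁻¹ ≡ 33 (mod 89) since 27·33 = 891 ≡ 1, so λ ≡ 36.
  x = λ² - 57 - 84 = 1296 - 141 ≡ 87; y = λ·(57 - 87) - 27 ≡ 50. → (87, 50)

(87, 50)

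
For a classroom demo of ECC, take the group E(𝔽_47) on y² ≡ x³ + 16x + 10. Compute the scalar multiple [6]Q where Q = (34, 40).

(45, 39)

Double-and-add on 6 = (110)₂. Start with Q = (34, 40) for the leading 1-bit.
double: tangent at (34, 40): λ = (3·34² + 16)/(2·40) ≡ 6/33. 33⁻¹ ≡ 10 (mod 47), so λ ≡ 6·10 ≡ 13.
  x = λ² - 34 - 34 = 169 - 68 ≡ 7; y = λ·(34 - 7) - 40 ≡ 29. → (7, 29)
add Q: (7, 29) + (34, 40). λ = (40 - 29)/(34 - 7) ≡ 11/27 mod 47. 27⁻¹ ≡ 7 (mod 47) since 27·7 = 189 ≡ 1, so λ ≡ 30.
  x = λ² - 7 - 34 = 900 - 41 ≡ 13; y = λ·(7 - 13) - 29 ≡ 26. → (13, 26)
double: tangent at (13, 26): λ = (3·13² + 16)/(2·26) ≡ 6/5. 5⁻¹ ≡ 19 (mod 47) since 5·19 = 95 ≡ 1, so λ ≡ 6·19 ≡ 20.
  x = λ² - 13 - 13 = 400 - 26 ≡ 45; y = λ·(13 - 45) - 26 ≡ 39. → (45, 39)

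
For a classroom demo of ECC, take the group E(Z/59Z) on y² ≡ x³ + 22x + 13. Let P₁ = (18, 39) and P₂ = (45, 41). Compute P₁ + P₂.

(18, 39) + (45, 41). λ = (41 - 39)/(45 - 18) ≡ 2/27 mod 59. 27⁻¹ ≡ 35 (mod 59), so λ ≡ 11.
  x = λ² - 18 - 45 = 121 - 63 ≡ 58; y = λ·(18 - 58) - 39 ≡ 52. → (58, 52)

(58, 52)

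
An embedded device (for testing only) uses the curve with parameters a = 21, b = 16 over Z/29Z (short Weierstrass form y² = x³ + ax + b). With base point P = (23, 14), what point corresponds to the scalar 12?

Double-and-add on 12 = (1100)₂. Start with P = (23, 14) for the leading 1-bit.
double: tangent at (23, 14): λ = (3·23² + 21)/(2·14) ≡ 13/28. 28⁻¹ ≡ 28 (mod 29), so λ ≡ 13·28 ≡ 16.
  x = λ² - 23 - 23 = 256 - 46 ≡ 7; y = λ·(23 - 7) - 14 ≡ 10. → (7, 10)
add P: (7, 10) + (23, 14). λ = (14 - 10)/(23 - 7) ≡ 4/16 mod 29. 16⁻¹ ≡ 20 (mod 29), so λ ≡ 22.
  x = λ² - 7 - 23 = 484 - 30 ≡ 19; y = λ·(7 - 19) - 10 ≡ 16. → (19, 16)
double: tangent at (19, 16): λ = (3·19² + 21)/(2·16) ≡ 2/3. 3⁻¹ ≡ 10 (mod 29), so λ ≡ 2·10 ≡ 20.
  x = λ² - 19 - 19 = 400 - 38 ≡ 14; y = λ·(19 - 14) - 16 ≡ 26. → (14, 26)
double: tangent at (14, 26): λ = (3·14² + 21)/(2·26) ≡ 0/23. 23⁻¹ ≡ 24 (mod 29), so λ ≡ 0·24 ≡ 0.
  x = λ² - 14 - 14 = 0 - 28 ≡ 1; y = λ·(14 - 1) - 26 ≡ 3. → (1, 3)

(1, 3)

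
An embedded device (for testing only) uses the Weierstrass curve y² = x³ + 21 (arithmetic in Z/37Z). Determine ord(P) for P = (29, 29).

9

2P: tangent at (29, 29): λ = (3·29² + 0)/(2·29) ≡ 7/21. 21⁻¹ ≡ 30 (mod 37), so λ ≡ 7·30 ≡ 25.
  x = λ² - 29 - 29 = 625 - 58 ≡ 12; y = λ·(29 - 12) - 29 ≡ 26. → (12, 26)
3P: (12, 26) + (29, 29). λ = (29 - 26)/(29 - 12) ≡ 3/17 mod 37. 17⁻¹ ≡ 24 (mod 37), so λ ≡ 35.
  x = λ² - 12 - 29 = 1225 - 41 ≡ 0; y = λ·(12 - 0) - 26 ≡ 24. → (0, 24)
4P: (0, 24) + (29, 29). λ = (29 - 24)/(29 - 0) ≡ 5/29 mod 37. 29⁻¹ ≡ 23 (mod 37), so λ ≡ 4.
  x = λ² - 0 - 29 = 16 - 29 ≡ 24; y = λ·(0 - 24) - 24 ≡ 28. → (24, 28)
5P: (24, 28) + (29, 29). λ = (29 - 28)/(29 - 24) ≡ 1/5 mod 37. 5⁻¹ ≡ 15 (mod 37), so λ ≡ 15.
  x = λ² - 24 - 29 = 225 - 53 ≡ 24; y = λ·(24 - 24) - 28 ≡ 9. → (24, 9)
6P: (24, 9) + (29, 29). λ = (29 - 9)/(29 - 24) ≡ 20/5 mod 37. 5⁻¹ ≡ 15 (mod 37), so λ ≡ 4.
  x = λ² - 24 - 29 = 16 - 53 ≡ 0; y = λ·(24 - 0) - 9 ≡ 13. → (0, 13)
7P: (0, 13) + (29, 29). λ = (29 - 13)/(29 - 0) ≡ 16/29 mod 37. 29⁻¹ ≡ 23 (mod 37), so λ ≡ 35.
  x = λ² - 0 - 29 = 1225 - 29 ≡ 12; y = λ·(0 - 12) - 13 ≡ 11. → (12, 11)
8P: (12, 11) + (29, 29). λ = (29 - 11)/(29 - 12) ≡ 18/17 mod 37. 17⁻¹ ≡ 24 (mod 37), so λ ≡ 25.
  x = λ² - 12 - 29 = 625 - 41 ≡ 29; y = λ·(12 - 29) - 11 ≡ 8. → (29, 8)
9P: (29, 8) + (29, 29): same x and y₁ ≡ -y₂, so the sum is the point at infinity.
9P = the point at infinity, so the order is 9.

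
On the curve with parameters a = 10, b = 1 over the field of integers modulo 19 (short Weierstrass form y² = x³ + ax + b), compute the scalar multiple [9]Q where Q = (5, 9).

Double-and-add on 9 = (1001)₂. Start with Q = (5, 9) for the leading 1-bit.
double: tangent at (5, 9): λ = (3·5² + 10)/(2·9) ≡ 9/18. 18⁻¹ ≡ 18 (mod 19), so λ ≡ 9·18 ≡ 10.
  x = λ² - 5 - 5 = 100 - 10 ≡ 14; y = λ·(5 - 14) - 9 ≡ 15. → (14, 15)
double: tangent at (14, 15): λ = (3·14² + 10)/(2·15) ≡ 9/11. 11⁻¹ ≡ 7 (mod 19), so λ ≡ 9·7 ≡ 6.
  x = λ² - 14 - 14 = 36 - 28 ≡ 8; y = λ·(14 - 8) - 15 ≡ 2. → (8, 2)
double: tangent at (8, 2): λ = (3·8² + 10)/(2·2) ≡ 12/4. 4⁻¹ ≡ 5 (mod 19), so λ ≡ 12·5 ≡ 3.
  x = λ² - 8 - 8 = 9 - 16 ≡ 12; y = λ·(8 - 12) - 2 ≡ 5. → (12, 5)
add Q: (12, 5) + (5, 9). λ = (9 - 5)/(5 - 12) ≡ 4/12 mod 19. 12⁻¹ ≡ 8 (mod 19) since 12·8 = 96 ≡ 1, so λ ≡ 13.
  x = λ² - 12 - 5 = 169 - 17 ≡ 0; y = λ·(12 - 0) - 5 ≡ 18. → (0, 18)

(0, 18)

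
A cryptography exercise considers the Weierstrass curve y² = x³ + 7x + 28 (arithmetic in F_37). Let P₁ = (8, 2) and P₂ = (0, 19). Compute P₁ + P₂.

(26, 27)

(8, 2) + (0, 19). λ = (19 - 2)/(0 - 8) ≡ 17/29 mod 37. 29⁻¹ ≡ 23 (mod 37) since 29·23 = 667 ≡ 1, so λ ≡ 21.
  x = λ² - 8 - 0 = 441 - 8 ≡ 26; y = λ·(8 - 26) - 2 ≡ 27. → (26, 27)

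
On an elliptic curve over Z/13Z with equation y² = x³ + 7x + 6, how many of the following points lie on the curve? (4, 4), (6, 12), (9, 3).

0

(4, 4): 4² ≡ 3, rhs ≡ 7 → off.
(6, 12): 12² ≡ 1, rhs ≡ 4 → off.
(9, 3): 3² ≡ 9, rhs ≡ 5 → off.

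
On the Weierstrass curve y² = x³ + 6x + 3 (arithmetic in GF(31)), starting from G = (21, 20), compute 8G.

Double-and-add on 8 = (1000)₂. Start with G = (21, 20) for the leading 1-bit.
double: tangent at (21, 20): λ = (3·21² + 6)/(2·20) ≡ 27/9. 9⁻¹ ≡ 7 (mod 31), so λ ≡ 27·7 ≡ 3.
  x = λ² - 21 - 21 = 9 - 42 ≡ 29; y = λ·(21 - 29) - 20 ≡ 18. → (29, 18)
double: tangent at (29, 18): λ = (3·29² + 6)/(2·18) ≡ 18/5. 5⁻¹ ≡ 25 (mod 31), so λ ≡ 18·25 ≡ 16.
  x = λ² - 29 - 29 = 256 - 58 ≡ 12; y = λ·(29 - 12) - 18 ≡ 6. → (12, 6)
double: tangent at (12, 6): λ = (3·12² + 6)/(2·6) ≡ 4/12. 12⁻¹ ≡ 13 (mod 31), so λ ≡ 4·13 ≡ 21.
  x = λ² - 12 - 12 = 441 - 24 ≡ 14; y = λ·(12 - 14) - 6 ≡ 14. → (14, 14)

(14, 14)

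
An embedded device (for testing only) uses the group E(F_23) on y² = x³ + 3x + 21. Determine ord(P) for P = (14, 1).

10

2P: tangent at (14, 1): λ = (3·14² + 3)/(2·1) ≡ 16/2. 2⁻¹ ≡ 12 (mod 23), so λ ≡ 16·12 ≡ 8.
  x = λ² - 14 - 14 = 64 - 28 ≡ 13; y = λ·(14 - 13) - 1 ≡ 7. → (13, 7)
3P: (13, 7) + (14, 1). λ = (1 - 7)/(14 - 13) ≡ 17/1 mod 23. 1⁻¹ ≡ 1 (mod 23) since 1·1 = 1 ≡ 1, so λ ≡ 17.
  x = λ² - 13 - 14 = 289 - 27 ≡ 9; y = λ·(13 - 9) - 7 ≡ 15. → (9, 15)
4P: (9, 15) + (14, 1). λ = (1 - 15)/(14 - 9) ≡ 9/5 mod 23. 5⁻¹ ≡ 14 (mod 23), so λ ≡ 11.
  x = λ² - 9 - 14 = 121 - 23 ≡ 6; y = λ·(9 - 6) - 15 ≡ 18. → (6, 18)
5P: (6, 18) + (14, 1). λ = (1 - 18)/(14 - 6) ≡ 6/8 mod 23. 8⁻¹ ≡ 3 (mod 23), so λ ≡ 18.
  x = λ² - 6 - 14 = 324 - 20 ≡ 5; y = λ·(6 - 5) - 18 ≡ 0. → (5, 0)
6P: (5, 0) + (14, 1). λ = (1 - 0)/(14 - 5) ≡ 1/9 mod 23. 9⁻¹ ≡ 18 (mod 23), so λ ≡ 18.
  x = λ² - 5 - 14 = 324 - 19 ≡ 6; y = λ·(5 - 6) - 0 ≡ 5. → (6, 5)
7P: (6, 5) + (14, 1). λ = (1 - 5)/(14 - 6) ≡ 19/8 mod 23. 8⁻¹ ≡ 3 (mod 23) since 8·3 = 24 ≡ 1, so λ ≡ 11.
  x = λ² - 6 - 14 = 121 - 20 ≡ 9; y = λ·(6 - 9) - 5 ≡ 8. → (9, 8)
8P: (9, 8) + (14, 1). λ = (1 - 8)/(14 - 9) ≡ 16/5 mod 23. 5⁻¹ ≡ 14 (mod 23), so λ ≡ 17.
  x = λ² - 9 - 14 = 289 - 23 ≡ 13; y = λ·(9 - 13) - 8 ≡ 16. → (13, 16)
9P: (13, 16) + (14, 1). λ = (1 - 16)/(14 - 13) ≡ 8/1 mod 23. 1⁻¹ ≡ 1 (mod 23), so λ ≡ 8.
  x = λ² - 13 - 14 = 64 - 27 ≡ 14; y = λ·(13 - 14) - 16 ≡ 22. → (14, 22)
10P: (14, 22) + (14, 1): same x and y₁ ≡ -y₂, so the sum is ∞.
10P = ∞, so the order is 10.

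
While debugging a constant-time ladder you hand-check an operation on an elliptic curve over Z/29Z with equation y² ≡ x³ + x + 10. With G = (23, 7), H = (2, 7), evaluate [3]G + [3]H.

First 3G:
Repeated addition: build up to 3G.
2G: tangent at (23, 7): λ = (3·23² + 1)/(2·7) ≡ 22/14. 14⁻¹ ≡ 27 (mod 29), so λ ≡ 22·27 ≡ 14.
  x = λ² - 23 - 23 = 196 - 46 ≡ 5; y = λ·(23 - 5) - 7 ≡ 13. → (5, 13)
3G: (5, 13) + (23, 7). λ = (7 - 13)/(23 - 5) ≡ 23/18 mod 29. 18⁻¹ ≡ 21 (mod 29) since 18·21 = 378 ≡ 1, so λ ≡ 19.
  x = λ² - 5 - 23 = 361 - 28 ≡ 14; y = λ·(5 - 14) - 13 ≡ 19. → (14, 19)
3G = (14, 19).
Next 3H:
Repeated addition: build up to 3H.
2H: tangent at (2, 7): λ = (3·2² + 1)/(2·7) ≡ 13/14. 14⁻¹ ≡ 27 (mod 29), so λ ≡ 13·27 ≡ 3.
  x = λ² - 2 - 2 = 9 - 4 ≡ 5; y = λ·(2 - 5) - 7 ≡ 13. → (5, 13)
3H: (5, 13) + (2, 7). λ = (7 - 13)/(2 - 5) ≡ 23/26 mod 29. 26⁻¹ ≡ 19 (mod 29), so λ ≡ 2.
  x = λ² - 5 - 2 = 4 - 7 ≡ 26; y = λ·(5 - 26) - 13 ≡ 3. → (26, 3)
3H = (26, 3).
Finally 3G + 3H:
(14, 19) + (26, 3). λ = (3 - 19)/(26 - 14) ≡ 13/12 mod 29. 12⁻¹ ≡ 17 (mod 29) since 12·17 = 204 ≡ 1, so λ ≡ 18.
  x = λ² - 14 - 26 = 324 - 40 ≡ 23; y = λ·(14 - 23) - 19 ≡ 22. → (23, 22)

(23, 22)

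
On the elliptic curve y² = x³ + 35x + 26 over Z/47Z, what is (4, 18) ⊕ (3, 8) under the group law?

(46, 32)

(4, 18) + (3, 8). λ = (8 - 18)/(3 - 4) ≡ 37/46 mod 47. 46⁻¹ ≡ 46 (mod 47), so λ ≡ 10.
  x = λ² - 4 - 3 = 100 - 7 ≡ 46; y = λ·(4 - 46) - 18 ≡ 32. → (46, 32)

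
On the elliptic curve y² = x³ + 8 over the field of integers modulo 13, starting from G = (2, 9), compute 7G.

(2, 4)

Repeated addition: build up to 7G.
2G: tangent at (2, 9): λ = (3·2² + 0)/(2·9) ≡ 12/5. 5⁻¹ ≡ 8 (mod 13), so λ ≡ 12·8 ≡ 5.
  x = λ² - 2 - 2 = 25 - 4 ≡ 8; y = λ·(2 - 8) - 9 ≡ 0. → (8, 0)
3G: (8, 0) + (2, 9). λ = (9 - 0)/(2 - 8) ≡ 9/7 mod 13. 7⁻¹ ≡ 2 (mod 13) since 7·2 = 14 ≡ 1, so λ ≡ 5.
  x = λ² - 8 - 2 = 25 - 10 ≡ 2; y = λ·(8 - 2) - 0 ≡ 4. → (2, 4)
4G: (2, 4) + (2, 9): same x and y₁ ≡ -y₂, so the sum is ∞.
5G: ∞ + (2, 9) = (2, 9) (identity).
6G: tangent at (2, 9): λ = (3·2² + 0)/(2·9) ≡ 12/5. 5⁻¹ ≡ 8 (mod 13), so λ ≡ 12·8 ≡ 5.
  x = λ² - 2 - 2 = 25 - 4 ≡ 8; y = λ·(2 - 8) - 9 ≡ 0. → (8, 0)
7G: (8, 0) + (2, 9). λ = (9 - 0)/(2 - 8) ≡ 9/7 mod 13. 7⁻¹ ≡ 2 (mod 13), so λ ≡ 5.
  x = λ² - 8 - 2 = 25 - 10 ≡ 2; y = λ·(8 - 2) - 0 ≡ 4. → (2, 4)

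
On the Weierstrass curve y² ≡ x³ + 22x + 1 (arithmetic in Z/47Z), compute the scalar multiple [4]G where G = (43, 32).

Repeated addition: build up to 4G.
2G: tangent at (43, 32): λ = (3·43² + 22)/(2·32) ≡ 23/17. 17⁻¹ ≡ 36 (mod 47) since 17·36 = 612 ≡ 1, so λ ≡ 23·36 ≡ 29.
  x = λ² - 43 - 43 = 841 - 86 ≡ 3; y = λ·(43 - 3) - 32 ≡ 0. → (3, 0)
3G: (3, 0) + (43, 32). λ = (32 - 0)/(43 - 3) ≡ 32/40 mod 47. 40⁻¹ ≡ 20 (mod 47) since 40·20 = 800 ≡ 1, so λ ≡ 29.
  x = λ² - 3 - 43 = 841 - 46 ≡ 43; y = λ·(3 - 43) - 0 ≡ 15. → (43, 15)
4G: (43, 15) + (43, 32): same x and y₁ ≡ -y₂, so the sum is 𝒪.

O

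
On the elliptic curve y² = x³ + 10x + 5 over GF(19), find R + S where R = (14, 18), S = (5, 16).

(14, 18) + (5, 16). λ = (16 - 18)/(5 - 14) ≡ 17/10 mod 19. 10⁻¹ ≡ 2 (mod 19), so λ ≡ 15.
  x = λ² - 14 - 5 = 225 - 19 ≡ 16; y = λ·(14 - 16) - 18 ≡ 9. → (16, 9)

(16, 9)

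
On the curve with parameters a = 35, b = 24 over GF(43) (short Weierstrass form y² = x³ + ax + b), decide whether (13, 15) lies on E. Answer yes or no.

y² = 15² ≡ 10; x³ + 35x + 24 = 2676 ≡ 10 (mod 43). 10 = 10.

yes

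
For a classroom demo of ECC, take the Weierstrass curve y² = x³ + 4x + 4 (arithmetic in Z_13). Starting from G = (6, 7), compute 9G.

(11, 12)

Double-and-add on 9 = (1001)₂. Start with G = (6, 7) for the leading 1-bit.
double: tangent at (6, 7): λ = (3·6² + 4)/(2·7) ≡ 8/1. 1⁻¹ ≡ 1 (mod 13), so λ ≡ 8·1 ≡ 8.
  x = λ² - 6 - 6 = 64 - 12 ≡ 0; y = λ·(6 - 0) - 7 ≡ 2. → (0, 2)
double: tangent at (0, 2): λ = (3·0² + 4)/(2·2) ≡ 4/4. 4⁻¹ ≡ 10 (mod 13), so λ ≡ 4·10 ≡ 1.
  x = λ² - 0 - 0 = 1 - 0 ≡ 1; y = λ·(0 - 1) - 2 ≡ 10. → (1, 10)
double: tangent at (1, 10): λ = (3·1² + 4)/(2·10) ≡ 7/7. 7⁻¹ ≡ 2 (mod 13) since 7·2 = 14 ≡ 1, so λ ≡ 7·2 ≡ 1.
  x = λ² - 1 - 1 = 1 - 2 ≡ 12; y = λ·(1 - 12) - 10 ≡ 5. → (12, 5)
add G: (12, 5) + (6, 7). λ = (7 - 5)/(6 - 12) ≡ 2/7 mod 13. 7⁻¹ ≡ 2 (mod 13) since 7·2 = 14 ≡ 1, so λ ≡ 4.
  x = λ² - 12 - 6 = 16 - 18 ≡ 11; y = λ·(12 - 11) - 5 ≡ 12. → (11, 12)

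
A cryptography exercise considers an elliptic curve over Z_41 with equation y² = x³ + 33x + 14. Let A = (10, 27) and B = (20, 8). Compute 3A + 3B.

First 3A:
Repeated addition: build up to 3A.
2A: tangent at (10, 27): λ = (3·10² + 33)/(2·27) ≡ 5/13. 13⁻¹ ≡ 19 (mod 41), so λ ≡ 5·19 ≡ 13.
  x = λ² - 10 - 10 = 169 - 20 ≡ 26; y = λ·(10 - 26) - 27 ≡ 11. → (26, 11)
3A: (26, 11) + (10, 27). λ = (27 - 11)/(10 - 26) ≡ 16/25 mod 41. 25⁻¹ ≡ 23 (mod 41) since 25·23 = 575 ≡ 1, so λ ≡ 40.
  x = λ² - 26 - 10 = 1600 - 36 ≡ 6; y = λ·(26 - 6) - 11 ≡ 10. → (6, 10)
3A = (6, 10).
Next 3B:
Repeated addition: build up to 3B.
2B: tangent at (20, 8): λ = (3·20² + 33)/(2·8) ≡ 3/16. 16⁻¹ ≡ 18 (mod 41), so λ ≡ 3·18 ≡ 13.
  x = λ² - 20 - 20 = 169 - 40 ≡ 6; y = λ·(20 - 6) - 8 ≡ 10. → (6, 10)
3B: (6, 10) + (20, 8). λ = (8 - 10)/(20 - 6) ≡ 39/14 mod 41. 14⁻¹ ≡ 3 (mod 41), so λ ≡ 35.
  x = λ² - 6 - 20 = 1225 - 26 ≡ 10; y = λ·(6 - 10) - 10 ≡ 14. → (10, 14)
3B = (10, 14).
Finally 3A + 3B:
(6, 10) + (10, 14). λ = (14 - 10)/(10 - 6) ≡ 4/4 mod 41. 4⁻¹ ≡ 31 (mod 41) since 4·31 = 124 ≡ 1, so λ ≡ 1.
  x = λ² - 6 - 10 = 1 - 16 ≡ 26; y = λ·(6 - 26) - 10 ≡ 11. → (26, 11)

(26, 11)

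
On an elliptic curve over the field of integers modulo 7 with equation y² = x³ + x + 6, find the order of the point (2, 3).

11

2P: tangent at (2, 3): λ = (3·2² + 1)/(2·3) ≡ 6/6. 6⁻¹ ≡ 6 (mod 7), so λ ≡ 6·6 ≡ 1.
  x = λ² - 2 - 2 = 1 - 4 ≡ 4; y = λ·(2 - 4) - 3 ≡ 2. → (4, 2)
3P: (4, 2) + (2, 3). λ = (3 - 2)/(2 - 4) ≡ 1/5 mod 7. 5⁻¹ ≡ 3 (mod 7), so λ ≡ 3.
  x = λ² - 4 - 2 = 9 - 6 ≡ 3; y = λ·(4 - 3) - 2 ≡ 1. → (3, 1)
4P: (3, 1) + (2, 3). λ = (3 - 1)/(2 - 3) ≡ 2/6 mod 7. 6⁻¹ ≡ 6 (mod 7), so λ ≡ 5.
  x = λ² - 3 - 2 = 25 - 5 ≡ 6; y = λ·(3 - 6) - 1 ≡ 5. → (6, 5)
5P: (6, 5) + (2, 3). λ = (3 - 5)/(2 - 6) ≡ 5/3 mod 7. 3⁻¹ ≡ 5 (mod 7), so λ ≡ 4.
  x = λ² - 6 - 2 = 16 - 8 ≡ 1; y = λ·(6 - 1) - 5 ≡ 1. → (1, 1)
6P: (1, 1) + (2, 3). λ = (3 - 1)/(2 - 1) ≡ 2/1 mod 7. 1⁻¹ ≡ 1 (mod 7), so λ ≡ 2.
  x = λ² - 1 - 2 = 4 - 3 ≡ 1; y = λ·(1 - 1) - 1 ≡ 6. → (1, 6)
7P: (1, 6) + (2, 3). λ = (3 - 6)/(2 - 1) ≡ 4/1 mod 7. 1⁻¹ ≡ 1 (mod 7), so λ ≡ 4.
  x = λ² - 1 - 2 = 16 - 3 ≡ 6; y = λ·(1 - 6) - 6 ≡ 2. → (6, 2)
8P: (6, 2) + (2, 3). λ = (3 - 2)/(2 - 6) ≡ 1/3 mod 7. 3⁻¹ ≡ 5 (mod 7) since 3·5 = 15 ≡ 1, so λ ≡ 5.
  x = λ² - 6 - 2 = 25 - 8 ≡ 3; y = λ·(6 - 3) - 2 ≡ 6. → (3, 6)
9P: (3, 6) + (2, 3). λ = (3 - 6)/(2 - 3) ≡ 4/6 mod 7. 6⁻¹ ≡ 6 (mod 7) since 6·6 = 36 ≡ 1, so λ ≡ 3.
  x = λ² - 3 - 2 = 9 - 5 ≡ 4; y = λ·(3 - 4) - 6 ≡ 5. → (4, 5)
10P: (4, 5) + (2, 3). λ = (3 - 5)/(2 - 4) ≡ 5/5 mod 7. 5⁻¹ ≡ 3 (mod 7) since 5·3 = 15 ≡ 1, so λ ≡ 1.
  x = λ² - 4 - 2 = 1 - 6 ≡ 2; y = λ·(4 - 2) - 5 ≡ 4. → (2, 4)
11P: (2, 4) + (2, 3): same x and y₁ ≡ -y₂, so the sum is the point at infinity.
11P = the point at infinity, so the order is 11.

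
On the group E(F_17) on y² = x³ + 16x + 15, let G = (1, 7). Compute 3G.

Repeated addition: build up to 3G.
2G: tangent at (1, 7): λ = (3·1² + 16)/(2·7) ≡ 2/14. 14⁻¹ ≡ 11 (mod 17) since 14·11 = 154 ≡ 1, so λ ≡ 2·11 ≡ 5.
  x = λ² - 1 - 1 = 25 - 2 ≡ 6; y = λ·(1 - 6) - 7 ≡ 2. → (6, 2)
3G: (6, 2) + (1, 7). λ = (7 - 2)/(1 - 6) ≡ 5/12 mod 17. 12⁻¹ ≡ 10 (mod 17) since 12·10 = 120 ≡ 1, so λ ≡ 16.
  x = λ² - 6 - 1 = 256 - 7 ≡ 11; y = λ·(6 - 11) - 2 ≡ 3. → (11, 3)

(11, 3)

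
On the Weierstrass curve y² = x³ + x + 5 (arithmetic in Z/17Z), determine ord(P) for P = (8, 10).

5

2P: tangent at (8, 10): λ = (3·8² + 1)/(2·10) ≡ 6/3. 3⁻¹ ≡ 6 (mod 17) since 3·6 = 18 ≡ 1, so λ ≡ 6·6 ≡ 2.
  x = λ² - 8 - 8 = 4 - 16 ≡ 5; y = λ·(8 - 5) - 10 ≡ 13. → (5, 13)
3P: (5, 13) + (8, 10). λ = (10 - 13)/(8 - 5) ≡ 14/3 mod 17. 3⁻¹ ≡ 6 (mod 17) since 3·6 = 18 ≡ 1, so λ ≡ 16.
  x = λ² - 5 - 8 = 256 - 13 ≡ 5; y = λ·(5 - 5) - 13 ≡ 4. → (5, 4)
4P: (5, 4) + (8, 10). λ = (10 - 4)/(8 - 5) ≡ 6/3 mod 17. 3⁻¹ ≡ 6 (mod 17) since 3·6 = 18 ≡ 1, so λ ≡ 2.
  x = λ² - 5 - 8 = 4 - 13 ≡ 8; y = λ·(5 - 8) - 4 ≡ 7. → (8, 7)
5P: (8, 7) + (8, 10): same x and y₁ ≡ -y₂, so the sum is O.
5P = O, so the order is 5.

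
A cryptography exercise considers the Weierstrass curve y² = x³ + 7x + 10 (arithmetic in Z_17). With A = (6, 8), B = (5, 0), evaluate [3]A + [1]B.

First 3A:
Repeated addition: build up to 3A.
2A: tangent at (6, 8): λ = (3·6² + 7)/(2·8) ≡ 13/16. 16⁻¹ ≡ 16 (mod 17), so λ ≡ 13·16 ≡ 4.
  x = λ² - 6 - 6 = 16 - 12 ≡ 4; y = λ·(6 - 4) - 8 ≡ 0. → (4, 0)
3A: (4, 0) + (6, 8). λ = (8 - 0)/(6 - 4) ≡ 8/2 mod 17. 2⁻¹ ≡ 9 (mod 17) since 2·9 = 18 ≡ 1, so λ ≡ 4.
  x = λ² - 4 - 6 = 16 - 10 ≡ 6; y = λ·(4 - 6) - 0 ≡ 9. → (6, 9)
3A = (6, 9).
Finally 3A + B:
(6, 9) + (5, 0). λ = (0 - 9)/(5 - 6) ≡ 8/16 mod 17. 16⁻¹ ≡ 16 (mod 17) since 16·16 = 256 ≡ 1, so λ ≡ 9.
  x = λ² - 6 - 5 = 81 - 11 ≡ 2; y = λ·(6 - 2) - 9 ≡ 10. → (2, 10)

(2, 10)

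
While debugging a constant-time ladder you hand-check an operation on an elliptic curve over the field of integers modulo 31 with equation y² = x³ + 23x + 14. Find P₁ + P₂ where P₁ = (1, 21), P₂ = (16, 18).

(19, 26)

(1, 21) + (16, 18). λ = (18 - 21)/(16 - 1) ≡ 28/15 mod 31. 15⁻¹ ≡ 29 (mod 31) since 15·29 = 435 ≡ 1, so λ ≡ 6.
  x = λ² - 1 - 16 = 36 - 17 ≡ 19; y = λ·(1 - 19) - 21 ≡ 26. → (19, 26)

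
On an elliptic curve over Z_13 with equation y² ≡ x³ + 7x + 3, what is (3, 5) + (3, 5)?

(4, 2)

tangent at (3, 5): λ = (3·3² + 7)/(2·5) ≡ 8/10. 10⁻¹ ≡ 4 (mod 13), so λ ≡ 8·4 ≡ 6.
  x = λ² - 3 - 3 = 36 - 6 ≡ 4; y = λ·(3 - 4) - 5 ≡ 2. → (4, 2)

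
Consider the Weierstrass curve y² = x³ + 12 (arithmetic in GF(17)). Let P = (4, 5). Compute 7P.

(14, 11)

Repeated addition: build up to 7P.
2P: tangent at (4, 5): λ = (3·4² + 0)/(2·5) ≡ 14/10. 10⁻¹ ≡ 12 (mod 17), so λ ≡ 14·12 ≡ 15.
  x = λ² - 4 - 4 = 225 - 8 ≡ 13; y = λ·(4 - 13) - 5 ≡ 13. → (13, 13)
3P: (13, 13) + (4, 5). λ = (5 - 13)/(4 - 13) ≡ 9/8 mod 17. 8⁻¹ ≡ 15 (mod 17), so λ ≡ 16.
  x = λ² - 13 - 4 = 256 - 17 ≡ 1; y = λ·(13 - 1) - 13 ≡ 9. → (1, 9)
4P: (1, 9) + (4, 5). λ = (5 - 9)/(4 - 1) ≡ 13/3 mod 17. 3⁻¹ ≡ 6 (mod 17) since 3·6 = 18 ≡ 1, so λ ≡ 10.
  x = λ² - 1 - 4 = 100 - 5 ≡ 10; y = λ·(1 - 10) - 9 ≡ 3. → (10, 3)
5P: (10, 3) + (4, 5). λ = (5 - 3)/(4 - 10) ≡ 2/11 mod 17. 11⁻¹ ≡ 14 (mod 17), so λ ≡ 11.
  x = λ² - 10 - 4 = 121 - 14 ≡ 5; y = λ·(10 - 5) - 3 ≡ 1. → (5, 1)
6P: (5, 1) + (4, 5). λ = (5 - 1)/(4 - 5) ≡ 4/16 mod 17. 16⁻¹ ≡ 16 (mod 17), so λ ≡ 13.
  x = λ² - 5 - 4 = 169 - 9 ≡ 7; y = λ·(5 - 7) - 1 ≡ 7. → (7, 7)
7P: (7, 7) + (4, 5). λ = (5 - 7)/(4 - 7) ≡ 15/14 mod 17. 14⁻¹ ≡ 11 (mod 17), so λ ≡ 12.
  x = λ² - 7 - 4 = 144 - 11 ≡ 14; y = λ·(7 - 14) - 7 ≡ 11. → (14, 11)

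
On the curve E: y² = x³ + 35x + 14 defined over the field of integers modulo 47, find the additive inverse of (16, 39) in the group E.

-(16, 39) = (16, -39 mod 47) = (16, 8).

(16, 8)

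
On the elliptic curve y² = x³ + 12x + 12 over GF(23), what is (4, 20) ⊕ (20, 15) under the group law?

(4, 20) + (20, 15). λ = (15 - 20)/(20 - 4) ≡ 18/16 mod 23. 16⁻¹ ≡ 13 (mod 23) since 16·13 = 208 ≡ 1, so λ ≡ 4.
  x = λ² - 4 - 20 = 16 - 24 ≡ 15; y = λ·(4 - 15) - 20 ≡ 5. → (15, 5)

(15, 5)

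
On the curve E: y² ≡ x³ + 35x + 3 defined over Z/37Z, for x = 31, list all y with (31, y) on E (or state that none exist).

13, 24

x³ + 35x + 3 = 30879 ≡ 21 (mod 37).
Square roots of 21 mod 37: 13 and 24 (since 13² = 169 ≡ 21).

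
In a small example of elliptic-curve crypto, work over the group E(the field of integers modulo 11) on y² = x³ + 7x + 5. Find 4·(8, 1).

(5, 0)

Write Q = (8, 1).
Repeated addition: build up to 4Q.
2Q: tangent at (8, 1): λ = (3·8² + 7)/(2·1) ≡ 1/2. 2⁻¹ ≡ 6 (mod 11), so λ ≡ 1·6 ≡ 6.
  x = λ² - 8 - 8 = 36 - 16 ≡ 9; y = λ·(8 - 9) - 1 ≡ 4. → (9, 4)
3Q: (9, 4) + (8, 1). λ = (1 - 4)/(8 - 9) ≡ 8/10 mod 11. 10⁻¹ ≡ 10 (mod 11), so λ ≡ 3.
  x = λ² - 9 - 8 = 9 - 17 ≡ 3; y = λ·(9 - 3) - 4 ≡ 3. → (3, 3)
4Q: (3, 3) + (8, 1). λ = (1 - 3)/(8 - 3) ≡ 9/5 mod 11. 5⁻¹ ≡ 9 (mod 11), so λ ≡ 4.
  x = λ² - 3 - 8 = 16 - 11 ≡ 5; y = λ·(3 - 5) - 3 ≡ 0. → (5, 0)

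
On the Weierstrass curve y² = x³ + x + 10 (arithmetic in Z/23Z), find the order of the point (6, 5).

8

2P: tangent at (6, 5): λ = (3·6² + 1)/(2·5) ≡ 17/10. 10⁻¹ ≡ 7 (mod 23) since 10·7 = 70 ≡ 1, so λ ≡ 17·7 ≡ 4.
  x = λ² - 6 - 6 = 16 - 12 ≡ 4; y = λ·(6 - 4) - 5 ≡ 3. → (4, 3)
3P: (4, 3) + (6, 5). λ = (5 - 3)/(6 - 4) ≡ 2/2 mod 23. 2⁻¹ ≡ 12 (mod 23), so λ ≡ 1.
  x = λ² - 4 - 6 = 1 - 10 ≡ 14; y = λ·(4 - 14) - 3 ≡ 10. → (14, 10)
4P: (14, 10) + (6, 5). λ = (5 - 10)/(6 - 14) ≡ 18/15 mod 23. 15⁻¹ ≡ 20 (mod 23) since 15·20 = 300 ≡ 1, so λ ≡ 15.
  x = λ² - 14 - 6 = 225 - 20 ≡ 21; y = λ·(14 - 21) - 10 ≡ 0. → (21, 0)
5P: (21, 0) + (6, 5). λ = (5 - 0)/(6 - 21) ≡ 5/8 mod 23. 8⁻¹ ≡ 3 (mod 23), so λ ≡ 15.
  x = λ² - 21 - 6 = 225 - 27 ≡ 14; y = λ·(21 - 14) - 0 ≡ 13. → (14, 13)
6P: (14, 13) + (6, 5). λ = (5 - 13)/(6 - 14) ≡ 15/15 mod 23. 15⁻¹ ≡ 20 (mod 23) since 15·20 = 300 ≡ 1, so λ ≡ 1.
  x = λ² - 14 - 6 = 1 - 20 ≡ 4; y = λ·(14 - 4) - 13 ≡ 20. → (4, 20)
7P: (4, 20) + (6, 5). λ = (5 - 20)/(6 - 4) ≡ 8/2 mod 23. 2⁻¹ ≡ 12 (mod 23), so λ ≡ 4.
  x = λ² - 4 - 6 = 16 - 10 ≡ 6; y = λ·(4 - 6) - 20 ≡ 18. → (6, 18)
8P: (6, 18) + (6, 5): same x and y₁ ≡ -y₂, so the sum is O.
8P = O, so the order is 8.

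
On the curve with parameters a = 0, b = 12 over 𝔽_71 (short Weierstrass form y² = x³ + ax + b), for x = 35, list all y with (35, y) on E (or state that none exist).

28, 43

x³ + 0x + 12 = 42887 ≡ 3 (mod 71).
Square roots of 3 mod 71: 28 and 43 (since 28² = 784 ≡ 3).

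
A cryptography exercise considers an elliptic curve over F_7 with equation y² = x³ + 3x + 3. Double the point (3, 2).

(3, 5)

tangent at (3, 2): λ = (3·3² + 3)/(2·2) ≡ 2/4. 4⁻¹ ≡ 2 (mod 7) since 4·2 = 8 ≡ 1, so λ ≡ 2·2 ≡ 4.
  x = λ² - 3 - 3 = 16 - 6 ≡ 3; y = λ·(3 - 3) - 2 ≡ 5. → (3, 5)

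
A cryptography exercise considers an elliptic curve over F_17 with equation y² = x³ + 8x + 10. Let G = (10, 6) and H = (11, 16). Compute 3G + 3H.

First 3G:
Repeated addition: build up to 3G.
2G: tangent at (10, 6): λ = (3·10² + 8)/(2·6) ≡ 2/12. 12⁻¹ ≡ 10 (mod 17), so λ ≡ 2·10 ≡ 3.
  x = λ² - 10 - 10 = 9 - 20 ≡ 6; y = λ·(10 - 6) - 6 ≡ 6. → (6, 6)
3G: (6, 6) + (10, 6). λ = (6 - 6)/(10 - 6) ≡ 0/4 mod 17. 4⁻¹ ≡ 13 (mod 17) since 4·13 = 52 ≡ 1, so λ ≡ 0.
  x = λ² - 6 - 10 = 0 - 16 ≡ 1; y = λ·(6 - 1) - 6 ≡ 11. → (1, 11)
3G = (1, 11).
Next 3H:
Repeated addition: build up to 3H.
2H: tangent at (11, 16): λ = (3·11² + 8)/(2·16) ≡ 14/15. 15⁻¹ ≡ 8 (mod 17), so λ ≡ 14·8 ≡ 10.
  x = λ² - 11 - 11 = 100 - 22 ≡ 10; y = λ·(11 - 10) - 16 ≡ 11. → (10, 11)
3H: (10, 11) + (11, 16). λ = (16 - 11)/(11 - 10) ≡ 5/1 mod 17. 1⁻¹ ≡ 1 (mod 17) since 1·1 = 1 ≡ 1, so λ ≡ 5.
  x = λ² - 10 - 11 = 25 - 21 ≡ 4; y = λ·(10 - 4) - 11 ≡ 2. → (4, 2)
3H = (4, 2).
Finally 3G + 3H:
(1, 11) + (4, 2). λ = (2 - 11)/(4 - 1) ≡ 8/3 mod 17. 3⁻¹ ≡ 6 (mod 17), so λ ≡ 14.
  x = λ² - 1 - 4 = 196 - 5 ≡ 4; y = λ·(1 - 4) - 11 ≡ 15. → (4, 15)

(4, 15)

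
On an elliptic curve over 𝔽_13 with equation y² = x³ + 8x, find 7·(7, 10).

Write G = (7, 10).
Repeated addition: build up to 7G.
2G: tangent at (7, 10): λ = (3·7² + 8)/(2·10) ≡ 12/7. 7⁻¹ ≡ 2 (mod 13), so λ ≡ 12·2 ≡ 11.
  x = λ² - 7 - 7 = 121 - 14 ≡ 3; y = λ·(7 - 3) - 10 ≡ 8. → (3, 8)
3G: (3, 8) + (7, 10). λ = (10 - 8)/(7 - 3) ≡ 2/4 mod 13. 4⁻¹ ≡ 10 (mod 13), so λ ≡ 7.
  x = λ² - 3 - 7 = 49 - 10 ≡ 0; y = λ·(3 - 0) - 8 ≡ 0. → (0, 0)
4G: (0, 0) + (7, 10). λ = (10 - 0)/(7 - 0) ≡ 10/7 mod 13. 7⁻¹ ≡ 2 (mod 13) since 7·2 = 14 ≡ 1, so λ ≡ 7.
  x = λ² - 0 - 7 = 49 - 7 ≡ 3; y = λ·(0 - 3) - 0 ≡ 5. → (3, 5)
5G: (3, 5) + (7, 10). λ = (10 - 5)/(7 - 3) ≡ 5/4 mod 13. 4⁻¹ ≡ 10 (mod 13) since 4·10 = 40 ≡ 1, so λ ≡ 11.
  x = λ² - 3 - 7 = 121 - 10 ≡ 7; y = λ·(3 - 7) - 5 ≡ 3. → (7, 3)
6G: (7, 3) + (7, 10): same x and y₁ ≡ -y₂, so the sum is 𝒪.
7G: 𝒪 + (7, 10) = (7, 10) (identity).

(7, 10)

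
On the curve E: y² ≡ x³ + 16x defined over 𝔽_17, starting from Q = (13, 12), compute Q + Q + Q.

(13, 5)

Repeated addition: build up to 3Q.
2Q: tangent at (13, 12): λ = (3·13² + 16)/(2·12) ≡ 13/7. 7⁻¹ ≡ 5 (mod 17) since 7·5 = 35 ≡ 1, so λ ≡ 13·5 ≡ 14.
  x = λ² - 13 - 13 = 196 - 26 ≡ 0; y = λ·(13 - 0) - 12 ≡ 0. → (0, 0)
3Q: (0, 0) + (13, 12). λ = (12 - 0)/(13 - 0) ≡ 12/13 mod 17. 13⁻¹ ≡ 4 (mod 17), so λ ≡ 14.
  x = λ² - 0 - 13 = 196 - 13 ≡ 13; y = λ·(0 - 13) - 0 ≡ 5. → (13, 5)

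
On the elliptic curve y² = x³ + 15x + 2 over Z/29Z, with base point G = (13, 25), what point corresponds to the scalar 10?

(25, 9)

Repeated addition: build up to 10G.
2G: tangent at (13, 25): λ = (3·13² + 15)/(2·25) ≡ 0/21. 21⁻¹ ≡ 18 (mod 29) since 21·18 = 378 ≡ 1, so λ ≡ 0·18 ≡ 0.
  x = λ² - 13 - 13 = 0 - 26 ≡ 3; y = λ·(13 - 3) - 25 ≡ 4. → (3, 4)
3G: (3, 4) + (13, 25). λ = (25 - 4)/(13 - 3) ≡ 21/10 mod 29. 10⁻¹ ≡ 3 (mod 29) since 10·3 = 30 ≡ 1, so λ ≡ 5.
  x = λ² - 3 - 13 = 25 - 16 ≡ 9; y = λ·(3 - 9) - 4 ≡ 24. → (9, 24)
4G: (9, 24) + (13, 25). λ = (25 - 24)/(13 - 9) ≡ 1/4 mod 29. 4⁻¹ ≡ 22 (mod 29), so λ ≡ 22.
  x = λ² - 9 - 13 = 484 - 22 ≡ 27; y = λ·(9 - 27) - 24 ≡ 15. → (27, 15)
5G: (27, 15) + (13, 25). λ = (25 - 15)/(13 - 27) ≡ 10/15 mod 29. 15⁻¹ ≡ 2 (mod 29), so λ ≡ 20.
  x = λ² - 27 - 13 = 400 - 40 ≡ 12; y = λ·(27 - 12) - 15 ≡ 24. → (12, 24)
6G: (12, 24) + (13, 25). λ = (25 - 24)/(13 - 12) ≡ 1/1 mod 29. 1⁻¹ ≡ 1 (mod 29) since 1·1 = 1 ≡ 1, so λ ≡ 1.
  x = λ² - 12 - 13 = 1 - 25 ≡ 5; y = λ·(12 - 5) - 24 ≡ 12. → (5, 12)
7G: (5, 12) + (13, 25). λ = (25 - 12)/(13 - 5) ≡ 13/8 mod 29. 8⁻¹ ≡ 11 (mod 29), so λ ≡ 27.
  x = λ² - 5 - 13 = 729 - 18 ≡ 15; y = λ·(5 - 15) - 12 ≡ 8. → (15, 8)
8G: (15, 8) + (13, 25). λ = (25 - 8)/(13 - 15) ≡ 17/27 mod 29. 27⁻¹ ≡ 14 (mod 29) since 27·14 = 378 ≡ 1, so λ ≡ 6.
  x = λ² - 15 - 13 = 36 - 28 ≡ 8; y = λ·(15 - 8) - 8 ≡ 5. → (8, 5)
9G: (8, 5) + (13, 25). λ = (25 - 5)/(13 - 8) ≡ 20/5 mod 29. 5⁻¹ ≡ 6 (mod 29) since 5·6 = 30 ≡ 1, so λ ≡ 4.
  x = λ² - 8 - 13 = 16 - 21 ≡ 24; y = λ·(8 - 24) - 5 ≡ 18. → (24, 18)
10G: (24, 18) + (13, 25). λ = (25 - 18)/(13 - 24) ≡ 7/18 mod 29. 18⁻¹ ≡ 21 (mod 29) since 18·21 = 378 ≡ 1, so λ ≡ 2.
  x = λ² - 24 - 13 = 4 - 37 ≡ 25; y = λ·(24 - 25) - 18 ≡ 9. → (25, 9)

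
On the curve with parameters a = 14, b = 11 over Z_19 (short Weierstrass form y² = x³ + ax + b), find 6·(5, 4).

(1, 8)

Write Q = (5, 4).
Repeated addition: build up to 6Q.
2Q: tangent at (5, 4): λ = (3·5² + 14)/(2·4) ≡ 13/8. 8⁻¹ ≡ 12 (mod 19), so λ ≡ 13·12 ≡ 4.
  x = λ² - 5 - 5 = 16 - 10 ≡ 6; y = λ·(5 - 6) - 4 ≡ 11. → (6, 11)
3Q: (6, 11) + (5, 4). λ = (4 - 11)/(5 - 6) ≡ 12/18 mod 19. 18⁻¹ ≡ 18 (mod 19) since 18·18 = 324 ≡ 1, so λ ≡ 7.
  x = λ² - 6 - 5 = 49 - 11 ≡ 0; y = λ·(6 - 0) - 11 ≡ 12. → (0, 12)
4Q: (0, 12) + (5, 4). λ = (4 - 12)/(5 - 0) ≡ 11/5 mod 19. 5⁻¹ ≡ 4 (mod 19) since 5·4 = 20 ≡ 1, so λ ≡ 6.
  x = λ² - 0 - 5 = 36 - 5 ≡ 12; y = λ·(0 - 12) - 12 ≡ 11. → (12, 11)
5Q: (12, 11) + (5, 4). λ = (4 - 11)/(5 - 12) ≡ 12/12 mod 19. 12⁻¹ ≡ 8 (mod 19), so λ ≡ 1.
  x = λ² - 12 - 5 = 1 - 17 ≡ 3; y = λ·(12 - 3) - 11 ≡ 17. → (3, 17)
6Q: (3, 17) + (5, 4). λ = (4 - 17)/(5 - 3) ≡ 6/2 mod 19. 2⁻¹ ≡ 10 (mod 19) since 2·10 = 20 ≡ 1, so λ ≡ 3.
  x = λ² - 3 - 5 = 9 - 8 ≡ 1; y = λ·(3 - 1) - 17 ≡ 8. → (1, 8)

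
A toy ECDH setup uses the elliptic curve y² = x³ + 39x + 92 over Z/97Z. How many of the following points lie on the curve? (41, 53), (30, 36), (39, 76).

2

(41, 53): 53² ≡ 93, rhs ≡ 93 → on.
(30, 36): 36² ≡ 35, rhs ≡ 35 → on.
(39, 76): 76² ≡ 53, rhs ≡ 16 → off.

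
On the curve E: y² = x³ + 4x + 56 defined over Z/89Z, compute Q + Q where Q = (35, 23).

tangent at (35, 23): λ = (3·35² + 4)/(2·23) ≡ 30/46. 46⁻¹ ≡ 60 (mod 89), so λ ≡ 30·60 ≡ 20.
  x = λ² - 35 - 35 = 400 - 70 ≡ 63; y = λ·(35 - 63) - 23 ≡ 40. → (63, 40)

(63, 40)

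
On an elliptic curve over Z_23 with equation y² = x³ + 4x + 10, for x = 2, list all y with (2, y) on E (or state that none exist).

7, 16

x³ + 4x + 10 = 26 ≡ 3 (mod 23).
Square roots of 3 mod 23: 7 and 16 (since 7² = 49 ≡ 3).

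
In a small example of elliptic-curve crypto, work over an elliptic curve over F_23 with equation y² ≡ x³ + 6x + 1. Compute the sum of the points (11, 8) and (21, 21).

(11, 8) + (21, 21). λ = (21 - 8)/(21 - 11) ≡ 13/10 mod 23. 10⁻¹ ≡ 7 (mod 23), so λ ≡ 22.
  x = λ² - 11 - 21 = 484 - 32 ≡ 15; y = λ·(11 - 15) - 8 ≡ 19. → (15, 19)

(15, 19)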